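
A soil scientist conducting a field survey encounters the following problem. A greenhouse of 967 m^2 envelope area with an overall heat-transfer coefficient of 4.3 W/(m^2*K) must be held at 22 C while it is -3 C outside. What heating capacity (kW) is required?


dT = 22 - (-3) = 25 K
Q = U * A * dT
  = 4.3 * 967 * 25
  = 103952.50 W = 103.95 kW


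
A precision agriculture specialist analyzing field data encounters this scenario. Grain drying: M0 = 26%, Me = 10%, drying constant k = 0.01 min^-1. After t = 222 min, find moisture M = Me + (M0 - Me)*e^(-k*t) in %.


M = Me + (M0 - Me) * e^(-k*t)
  = 10 + (26 - 10) * e^(-0.01*222)
  = 10 + 16 * e^(-2.220)
  = 10 + 16 * 0.10861
  = 10 + 1.7377
  = 11.74%


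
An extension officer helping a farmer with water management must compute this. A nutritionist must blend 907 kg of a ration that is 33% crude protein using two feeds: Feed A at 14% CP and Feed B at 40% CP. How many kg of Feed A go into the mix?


parts_A = CP_b - target = 40 - 33 = 7
parts_B = target - CP_a = 33 - 14 = 19
total_parts = 7 + 19 = 26
Feed A = 907 * 7 / 26 = 244.19 kg
Feed B = 907 * 19 / 26 = 662.81 kg

244.19 kg


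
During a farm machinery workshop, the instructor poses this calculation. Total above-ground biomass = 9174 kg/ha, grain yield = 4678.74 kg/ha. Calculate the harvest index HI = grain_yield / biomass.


HI = grain_yield / biomass
   = 4678.74 / 9174
   = 0.51


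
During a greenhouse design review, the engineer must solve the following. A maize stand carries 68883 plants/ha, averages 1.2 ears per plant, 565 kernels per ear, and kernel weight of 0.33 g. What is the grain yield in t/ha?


Y = density * ears * kernels * kw
  = 68883 * 1.2 * 565 * 0.33 g/ha
  = 15411882.42 g/ha
  = 15411.88 kg/ha = 15.41 t/ha


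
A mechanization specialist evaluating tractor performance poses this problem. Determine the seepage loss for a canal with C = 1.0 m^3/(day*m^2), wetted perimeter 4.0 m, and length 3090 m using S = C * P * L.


S = C * P * L
  = 1.0 * 4.0 * 3090
  = 12360 m^3/day


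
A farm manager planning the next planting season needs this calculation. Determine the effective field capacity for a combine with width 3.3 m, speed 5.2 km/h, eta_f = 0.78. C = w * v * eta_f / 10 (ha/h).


C = w * v * eta_f / 10
  = 3.3 * 5.2 * 0.78 / 10
  = 13.38 / 10
  = 1.34 ha/h


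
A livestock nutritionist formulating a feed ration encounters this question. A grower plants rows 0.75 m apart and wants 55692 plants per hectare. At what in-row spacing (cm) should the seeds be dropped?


spacing = 10000 / (row_sp * density)
        = 10000 / (0.75 * 55692)
        = 10000 / 41769
        = 0.23941 m = 23.94 cm


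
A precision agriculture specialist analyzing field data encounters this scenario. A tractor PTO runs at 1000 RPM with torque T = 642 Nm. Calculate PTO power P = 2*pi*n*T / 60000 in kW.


P = 2*pi*n*T / 60000
  = 2*pi * 1000 * 642 / 60000
  = 4033804.97 / 60000
  = 67.23 kW


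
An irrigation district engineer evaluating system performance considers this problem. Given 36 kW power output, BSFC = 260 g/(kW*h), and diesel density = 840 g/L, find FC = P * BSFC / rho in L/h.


FC = P * BSFC / rho_fuel
   = 36 * 260 / 840
   = 9360 / 840
   = 11.14 L/h


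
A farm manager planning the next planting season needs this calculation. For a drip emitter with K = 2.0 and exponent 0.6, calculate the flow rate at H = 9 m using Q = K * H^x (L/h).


Q = K * H^x
  = 2.0 * 9^0.6
  = 2.0 * 3.7372
  = 7.47 L/h


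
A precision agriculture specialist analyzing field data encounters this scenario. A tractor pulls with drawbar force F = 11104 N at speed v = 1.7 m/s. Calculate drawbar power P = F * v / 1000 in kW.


P = F * v / 1000
  = 11104 * 1.7 / 1000
  = 18876.80 / 1000
  = 18.88 kW


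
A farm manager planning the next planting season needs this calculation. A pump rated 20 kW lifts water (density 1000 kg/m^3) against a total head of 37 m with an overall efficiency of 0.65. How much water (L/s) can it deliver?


Q = (P * 1000 * eta) / (rho * g * H)
  = (20 * 1000 * 0.65) / (1000 * 9.81 * 37)
  = 13000 / 362970
  = 0.03582 m^3/s = 35.82 L/s


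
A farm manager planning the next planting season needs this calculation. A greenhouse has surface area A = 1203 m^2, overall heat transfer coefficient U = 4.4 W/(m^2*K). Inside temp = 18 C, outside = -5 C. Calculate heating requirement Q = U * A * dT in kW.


dT = 18 - (-5) = 23 K
Q = U * A * dT
  = 4.4 * 1203 * 23
  = 121743.60 W = 121.74 kW


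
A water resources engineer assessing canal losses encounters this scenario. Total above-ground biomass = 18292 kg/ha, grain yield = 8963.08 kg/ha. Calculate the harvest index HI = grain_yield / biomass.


HI = grain_yield / biomass
   = 8963.08 / 18292
   = 0.49


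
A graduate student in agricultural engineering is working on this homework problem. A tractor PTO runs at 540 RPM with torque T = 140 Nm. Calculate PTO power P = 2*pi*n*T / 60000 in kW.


P = 2*pi*n*T / 60000
  = 2*pi * 540 * 140 / 60000
  = 475008.81 / 60000
  = 7.92 kW


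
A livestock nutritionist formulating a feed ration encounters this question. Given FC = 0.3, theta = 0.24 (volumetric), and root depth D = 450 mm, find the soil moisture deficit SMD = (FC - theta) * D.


SMD = (FC - theta) * D
    = (0.3 - 0.24) * 450
    = 0.060 * 450
    = 27 mm


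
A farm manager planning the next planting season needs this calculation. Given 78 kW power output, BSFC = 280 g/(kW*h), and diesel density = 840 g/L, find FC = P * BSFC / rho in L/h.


FC = P * BSFC / rho_fuel
   = 78 * 280 / 840
   = 21840 / 840
   = 26 L/h


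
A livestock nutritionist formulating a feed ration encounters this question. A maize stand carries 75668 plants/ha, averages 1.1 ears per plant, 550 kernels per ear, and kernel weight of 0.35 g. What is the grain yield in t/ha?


Y = density * ears * kernels * kw
  = 75668 * 1.1 * 550 * 0.35 g/ha
  = 16022699.00 g/ha
  = 16022.70 kg/ha = 16.02 t/ha


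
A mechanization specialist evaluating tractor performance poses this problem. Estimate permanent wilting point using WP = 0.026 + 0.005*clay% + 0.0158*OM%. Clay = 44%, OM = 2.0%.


WP = 0.026 + 0.005*44 + 0.0158*2.0
   = 0.026 + 0.2200 + 0.0316
   = 0.2776


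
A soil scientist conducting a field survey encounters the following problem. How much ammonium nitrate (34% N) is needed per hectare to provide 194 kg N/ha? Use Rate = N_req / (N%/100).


Rate = N_required / (N_content / 100)
     = 194 / (34 / 100)
     = 194 / 0.34
     = 570.59 kg/ha


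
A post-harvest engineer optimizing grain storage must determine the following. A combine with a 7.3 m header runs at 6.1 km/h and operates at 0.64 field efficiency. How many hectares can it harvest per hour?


C = w * v * eta_f / 10
  = 7.3 * 6.1 * 0.64 / 10
  = 28.50 / 10
  = 2.85 ha/h


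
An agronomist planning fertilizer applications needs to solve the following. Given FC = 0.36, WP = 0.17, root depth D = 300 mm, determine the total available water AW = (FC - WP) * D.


AW = (FC - WP) * D
   = (0.36 - 0.17) * 300
   = 0.19 * 300
   = 57 mm


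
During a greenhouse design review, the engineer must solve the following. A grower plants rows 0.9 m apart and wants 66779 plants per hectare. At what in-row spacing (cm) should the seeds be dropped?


spacing = 10000 / (row_sp * density)
        = 10000 / (0.9 * 66779)
        = 10000 / 60101.10
        = 0.16639 m = 16.64 cm


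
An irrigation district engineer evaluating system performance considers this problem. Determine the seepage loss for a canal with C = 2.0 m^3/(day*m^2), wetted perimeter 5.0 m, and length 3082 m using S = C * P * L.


S = C * P * L
  = 2.0 * 5.0 * 3082
  = 30820 m^3/day


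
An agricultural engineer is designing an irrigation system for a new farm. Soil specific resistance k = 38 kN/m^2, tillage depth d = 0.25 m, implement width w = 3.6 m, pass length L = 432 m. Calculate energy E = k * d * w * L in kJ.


E = k * d * w * L
  = 38 * 0.25 * 3.6 * 432
  = 14774.40 kJ


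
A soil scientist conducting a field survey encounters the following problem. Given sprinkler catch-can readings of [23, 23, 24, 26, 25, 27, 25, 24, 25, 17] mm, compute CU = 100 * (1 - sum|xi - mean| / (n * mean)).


xbar = 239 / 10 = 23.900
sum|xi - xbar| = 17.400
CU = 100 * (1 - 17.400 / (10 * 23.900))
   = 100 * (1 - 0.0728)
   = 92.72%


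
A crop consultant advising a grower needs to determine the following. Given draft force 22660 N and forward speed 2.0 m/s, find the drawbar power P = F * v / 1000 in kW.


P = F * v / 1000
  = 22660 * 2.0 / 1000
  = 45320 / 1000
  = 45.32 kW


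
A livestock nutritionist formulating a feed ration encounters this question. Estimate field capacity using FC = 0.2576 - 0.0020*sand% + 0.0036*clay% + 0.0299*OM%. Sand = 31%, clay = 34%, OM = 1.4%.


FC = 0.2576 - 0.0020*31 + 0.0036*34 + 0.0299*1.4
   = 0.2576 - 0.0620 + 0.1224 + 0.0419
   = 0.3599


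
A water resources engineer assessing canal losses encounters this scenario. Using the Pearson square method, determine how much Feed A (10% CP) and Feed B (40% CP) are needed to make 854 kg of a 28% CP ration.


parts_A = CP_b - target = 40 - 28 = 12
parts_B = target - CP_a = 28 - 10 = 18
total_parts = 12 + 18 = 30
Feed A = 854 * 12 / 30 = 341.60 kg
Feed B = 854 * 18 / 30 = 512.40 kg

341.60 kg


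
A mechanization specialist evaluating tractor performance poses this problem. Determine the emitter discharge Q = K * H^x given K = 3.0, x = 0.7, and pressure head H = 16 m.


Q = K * H^x
  = 3.0 * 16^0.7
  = 3.0 * 6.9644
  = 20.89 L/h


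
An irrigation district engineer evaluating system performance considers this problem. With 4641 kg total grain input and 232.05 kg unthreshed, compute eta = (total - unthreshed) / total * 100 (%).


eta = (total - unthreshed) / total * 100
    = (4641 - 232.05) / 4641 * 100
    = 4408.95 / 4641 * 100
    = 95%


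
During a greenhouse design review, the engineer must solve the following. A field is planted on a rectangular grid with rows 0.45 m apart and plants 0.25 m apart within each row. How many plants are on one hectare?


D = 10000 / (row_sp * plant_sp)
  = 10000 / (0.45 * 0.25)
  = 10000 / 0.1125
  = 88888.89 plants/ha


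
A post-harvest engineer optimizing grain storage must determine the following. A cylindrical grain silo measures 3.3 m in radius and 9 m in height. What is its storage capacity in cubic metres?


V = pi * r^2 * h
  = pi * 3.3^2 * 9
  = pi * 10.89 * 9
  = 307.91 m^3


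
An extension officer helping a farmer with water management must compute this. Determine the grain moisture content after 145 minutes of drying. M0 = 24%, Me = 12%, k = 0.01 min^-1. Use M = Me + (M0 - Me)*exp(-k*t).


M = Me + (M0 - Me) * e^(-k*t)
  = 12 + (24 - 12) * e^(-0.01*145)
  = 12 + 12 * e^(-1.450)
  = 12 + 12 * 0.23457
  = 12 + 2.8148
  = 14.81%


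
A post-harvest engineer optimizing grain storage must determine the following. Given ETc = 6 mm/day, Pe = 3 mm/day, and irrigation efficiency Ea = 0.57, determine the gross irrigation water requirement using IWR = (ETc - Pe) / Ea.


IWR = (ETc - Pe) / Ea
    = (6 - 3) / 0.57
    = 3 / 0.57
    = 5.26 mm/day


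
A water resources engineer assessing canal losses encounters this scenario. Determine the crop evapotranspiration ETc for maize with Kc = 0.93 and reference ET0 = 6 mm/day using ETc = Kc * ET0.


ETc = Kc * ET0
    = 0.93 * 6
    = 5.58 mm/day


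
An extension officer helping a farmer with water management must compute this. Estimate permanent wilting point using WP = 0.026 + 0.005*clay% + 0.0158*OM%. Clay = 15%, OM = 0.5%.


WP = 0.026 + 0.005*15 + 0.0158*0.5
   = 0.026 + 0.0750 + 0.0079
   = 0.1089


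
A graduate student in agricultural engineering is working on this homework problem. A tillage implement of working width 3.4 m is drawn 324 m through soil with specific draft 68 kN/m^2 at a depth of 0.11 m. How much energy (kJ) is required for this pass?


E = k * d * w * L
  = 68 * 0.11 * 3.4 * 324
  = 8239.97 kJ


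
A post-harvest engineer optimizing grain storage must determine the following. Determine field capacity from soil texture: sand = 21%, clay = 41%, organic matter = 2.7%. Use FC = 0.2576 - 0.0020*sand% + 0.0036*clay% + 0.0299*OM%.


FC = 0.2576 - 0.0020*21 + 0.0036*41 + 0.0299*2.7
   = 0.2576 - 0.0420 + 0.1476 + 0.0807
   = 0.4439


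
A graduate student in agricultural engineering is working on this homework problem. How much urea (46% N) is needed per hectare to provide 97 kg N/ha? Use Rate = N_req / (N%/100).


Rate = N_required / (N_content / 100)
     = 97 / (46 / 100)
     = 97 / 0.46
     = 210.87 kg/ha


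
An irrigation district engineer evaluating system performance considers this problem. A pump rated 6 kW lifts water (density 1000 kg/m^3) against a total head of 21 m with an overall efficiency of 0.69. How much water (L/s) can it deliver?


Q = (P * 1000 * eta) / (rho * g * H)
  = (6 * 1000 * 0.69) / (1000 * 9.81 * 21)
  = 4140 / 206010
  = 0.02010 m^3/s = 20.10 L/s


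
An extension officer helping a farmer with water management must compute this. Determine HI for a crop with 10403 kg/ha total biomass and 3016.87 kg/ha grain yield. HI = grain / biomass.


HI = grain_yield / biomass
   = 3016.87 / 10403
   = 0.29


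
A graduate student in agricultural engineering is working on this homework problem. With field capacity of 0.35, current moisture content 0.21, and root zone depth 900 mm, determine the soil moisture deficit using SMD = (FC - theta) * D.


SMD = (FC - theta) * D
    = (0.35 - 0.21) * 900
    = 0.140 * 900
    = 126 mm


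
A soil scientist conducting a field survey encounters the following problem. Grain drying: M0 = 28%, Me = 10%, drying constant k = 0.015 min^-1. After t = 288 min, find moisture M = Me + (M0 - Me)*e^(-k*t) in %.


M = Me + (M0 - Me) * e^(-k*t)
  = 10 + (28 - 10) * e^(-0.015*288)
  = 10 + 18 * e^(-4.320)
  = 10 + 18 * 0.01330
  = 10 + 0.2394
  = 10.24%


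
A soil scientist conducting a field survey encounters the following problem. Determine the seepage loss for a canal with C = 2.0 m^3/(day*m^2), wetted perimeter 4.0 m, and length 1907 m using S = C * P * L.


S = C * P * L
  = 2.0 * 4.0 * 1907
  = 15256 m^3/day


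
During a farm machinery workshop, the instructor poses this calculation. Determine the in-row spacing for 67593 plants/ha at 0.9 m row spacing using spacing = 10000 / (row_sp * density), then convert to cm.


spacing = 10000 / (row_sp * density)
        = 10000 / (0.9 * 67593)
        = 10000 / 60833.70
        = 0.16438 m = 16.44 cm


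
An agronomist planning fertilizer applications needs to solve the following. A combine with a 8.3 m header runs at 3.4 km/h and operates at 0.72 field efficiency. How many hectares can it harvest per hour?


C = w * v * eta_f / 10
  = 8.3 * 3.4 * 0.72 / 10
  = 20.32 / 10
  = 2.03 ha/h


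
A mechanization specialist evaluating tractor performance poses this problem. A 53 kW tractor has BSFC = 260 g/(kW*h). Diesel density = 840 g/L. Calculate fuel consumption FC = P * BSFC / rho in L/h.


FC = P * BSFC / rho_fuel
   = 53 * 260 / 840
   = 13780 / 840
   = 16.40 L/h


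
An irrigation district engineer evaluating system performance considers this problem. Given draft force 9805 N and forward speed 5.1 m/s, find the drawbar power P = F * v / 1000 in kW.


P = F * v / 1000
  = 9805 * 5.1 / 1000
  = 50005.50 / 1000
  = 50.01 kW


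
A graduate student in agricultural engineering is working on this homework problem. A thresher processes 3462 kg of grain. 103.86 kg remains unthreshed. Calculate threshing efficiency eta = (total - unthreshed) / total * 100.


eta = (total - unthreshed) / total * 100
    = (3462 - 103.86) / 3462 * 100
    = 3358.14 / 3462 * 100
    = 97%


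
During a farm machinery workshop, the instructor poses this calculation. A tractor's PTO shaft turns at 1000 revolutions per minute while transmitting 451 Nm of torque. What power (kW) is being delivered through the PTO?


P = 2*pi*n*T / 60000
  = 2*pi * 1000 * 451 / 60000
  = 2833716.57 / 60000
  = 47.23 kW


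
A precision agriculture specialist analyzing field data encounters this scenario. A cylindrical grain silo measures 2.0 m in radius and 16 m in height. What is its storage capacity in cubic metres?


V = pi * r^2 * h
  = pi * 2.0^2 * 16
  = pi * 4 * 16
  = 201.06 m^3


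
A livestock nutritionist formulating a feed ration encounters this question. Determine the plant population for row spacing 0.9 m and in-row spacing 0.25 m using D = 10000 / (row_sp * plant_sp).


D = 10000 / (row_sp * plant_sp)
  = 10000 / (0.9 * 0.25)
  = 10000 / 0.2250
  = 44444.44 plants/ha


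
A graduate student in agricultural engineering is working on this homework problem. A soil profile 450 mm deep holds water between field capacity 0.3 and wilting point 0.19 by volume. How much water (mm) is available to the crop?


AW = (FC - WP) * D
   = (0.3 - 0.19) * 450
   = 0.11 * 450
   = 49.50 mm


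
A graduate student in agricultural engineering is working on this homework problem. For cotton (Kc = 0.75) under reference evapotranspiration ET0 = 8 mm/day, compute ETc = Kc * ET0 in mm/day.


ETc = Kc * ET0
    = 0.75 * 8
    = 6 mm/day


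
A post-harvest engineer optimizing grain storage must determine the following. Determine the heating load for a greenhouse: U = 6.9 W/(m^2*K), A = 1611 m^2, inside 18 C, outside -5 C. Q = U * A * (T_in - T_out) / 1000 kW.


dT = 18 - (-5) = 23 K
Q = U * A * dT
  = 6.9 * 1611 * 23
  = 255665.70 W = 255.67 kW


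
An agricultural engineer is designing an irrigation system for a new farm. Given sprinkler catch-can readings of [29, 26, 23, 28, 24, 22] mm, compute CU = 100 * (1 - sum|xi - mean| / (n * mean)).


xbar = 152 / 6 = 25.333
sum|xi - xbar| = 14
CU = 100 * (1 - 14 / (6 * 25.333))
   = 100 * (1 - 0.0921)
   = 90.79%


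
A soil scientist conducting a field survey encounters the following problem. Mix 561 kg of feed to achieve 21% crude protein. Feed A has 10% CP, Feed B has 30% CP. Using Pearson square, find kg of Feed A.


parts_A = CP_b - target = 30 - 21 = 9
parts_B = target - CP_a = 21 - 10 = 11
total_parts = 9 + 11 = 20
Feed A = 561 * 9 / 20 = 252.45 kg
Feed B = 561 * 11 / 20 = 308.55 kg

252.45 kg


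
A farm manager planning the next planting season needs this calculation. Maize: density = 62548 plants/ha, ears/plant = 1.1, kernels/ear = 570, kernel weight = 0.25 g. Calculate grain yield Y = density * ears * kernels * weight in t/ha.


Y = density * ears * kernels * kw
  = 62548 * 1.1 * 570 * 0.25 g/ha
  = 9804399 g/ha
  = 9804.40 kg/ha = 9.80 t/ha


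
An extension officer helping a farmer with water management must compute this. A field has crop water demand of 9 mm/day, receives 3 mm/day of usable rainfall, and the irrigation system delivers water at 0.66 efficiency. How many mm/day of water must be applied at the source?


IWR = (ETc - Pe) / Ea
    = (9 - 3) / 0.66
    = 6 / 0.66
    = 9.09 mm/day


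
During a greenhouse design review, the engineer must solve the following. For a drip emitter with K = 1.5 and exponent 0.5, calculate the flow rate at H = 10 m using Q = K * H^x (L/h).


Q = K * H^x
  = 1.5 * 10^0.5
  = 1.5 * 3.1623
  = 4.74 L/h


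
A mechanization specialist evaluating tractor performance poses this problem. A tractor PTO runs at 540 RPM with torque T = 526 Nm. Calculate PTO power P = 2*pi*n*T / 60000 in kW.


P = 2*pi*n*T / 60000
  = 2*pi * 540 * 526 / 60000
  = 1784675.95 / 60000
  = 29.74 kW


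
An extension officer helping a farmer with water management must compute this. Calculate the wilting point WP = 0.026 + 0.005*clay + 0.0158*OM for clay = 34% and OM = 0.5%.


WP = 0.026 + 0.005*34 + 0.0158*0.5
   = 0.026 + 0.1700 + 0.0079
   = 0.2039


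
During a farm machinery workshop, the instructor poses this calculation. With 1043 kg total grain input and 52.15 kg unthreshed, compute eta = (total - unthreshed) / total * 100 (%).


eta = (total - unthreshed) / total * 100
    = (1043 - 52.15) / 1043 * 100
    = 990.85 / 1043 * 100
    = 95%


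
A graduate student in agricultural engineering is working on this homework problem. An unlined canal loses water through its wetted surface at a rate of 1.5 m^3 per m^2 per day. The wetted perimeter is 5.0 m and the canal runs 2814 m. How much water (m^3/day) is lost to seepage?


S = C * P * L
  = 1.5 * 5.0 * 2814
  = 21105 m^3/day


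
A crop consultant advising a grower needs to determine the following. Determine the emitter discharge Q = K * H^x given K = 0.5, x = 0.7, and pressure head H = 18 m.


Q = K * H^x
  = 0.5 * 18^0.7
  = 0.5 * 7.5629
  = 3.78 L/h


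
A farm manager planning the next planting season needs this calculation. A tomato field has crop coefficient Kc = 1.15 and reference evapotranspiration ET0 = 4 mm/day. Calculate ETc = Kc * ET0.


ETc = Kc * ET0
    = 1.15 * 4
    = 4.60 mm/day


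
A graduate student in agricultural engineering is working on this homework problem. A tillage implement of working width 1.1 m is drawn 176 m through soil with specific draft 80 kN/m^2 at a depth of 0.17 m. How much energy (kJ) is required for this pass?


E = k * d * w * L
  = 80 * 0.17 * 1.1 * 176
  = 2632.96 kJ


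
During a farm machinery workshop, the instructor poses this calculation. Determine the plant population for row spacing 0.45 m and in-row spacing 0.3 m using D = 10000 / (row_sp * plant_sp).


D = 10000 / (row_sp * plant_sp)
  = 10000 / (0.45 * 0.3)
  = 10000 / 0.1350
  = 74074.07 plants/ha


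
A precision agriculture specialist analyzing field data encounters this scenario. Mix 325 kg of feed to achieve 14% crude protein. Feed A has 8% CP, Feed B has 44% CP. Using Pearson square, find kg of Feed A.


parts_A = CP_b - target = 44 - 14 = 30
parts_B = target - CP_a = 14 - 8 = 6
total_parts = 30 + 6 = 36
Feed A = 325 * 30 / 36 = 270.83 kg
Feed B = 325 * 6 / 36 = 54.17 kg

270.83 kg


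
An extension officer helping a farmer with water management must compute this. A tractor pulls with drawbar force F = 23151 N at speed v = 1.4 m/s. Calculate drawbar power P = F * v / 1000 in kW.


P = F * v / 1000
  = 23151 * 1.4 / 1000
  = 32411.40 / 1000
  = 32.41 kW


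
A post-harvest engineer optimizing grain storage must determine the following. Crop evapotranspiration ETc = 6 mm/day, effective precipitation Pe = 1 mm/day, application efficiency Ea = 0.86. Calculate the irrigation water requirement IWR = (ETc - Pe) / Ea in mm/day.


IWR = (ETc - Pe) / Ea
    = (6 - 1) / 0.86
    = 5 / 0.86
    = 5.81 mm/day


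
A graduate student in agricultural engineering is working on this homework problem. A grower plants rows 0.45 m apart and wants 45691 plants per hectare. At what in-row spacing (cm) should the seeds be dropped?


spacing = 10000 / (row_sp * density)
        = 10000 / (0.45 * 45691)
        = 10000 / 20560.95
        = 0.48636 m = 48.64 cm


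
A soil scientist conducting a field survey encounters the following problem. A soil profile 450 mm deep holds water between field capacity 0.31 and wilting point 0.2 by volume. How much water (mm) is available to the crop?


AW = (FC - WP) * D
   = (0.31 - 0.2) * 450
   = 0.11 * 450
   = 49.50 mm


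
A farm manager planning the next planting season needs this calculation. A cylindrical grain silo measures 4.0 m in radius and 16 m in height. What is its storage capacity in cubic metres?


V = pi * r^2 * h
  = pi * 4.0^2 * 16
  = pi * 16 * 16
  = 804.25 m^3


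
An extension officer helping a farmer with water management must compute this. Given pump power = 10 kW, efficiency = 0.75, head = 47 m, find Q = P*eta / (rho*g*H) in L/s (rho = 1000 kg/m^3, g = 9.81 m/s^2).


Q = (P * 1000 * eta) / (rho * g * H)
  = (10 * 1000 * 0.75) / (1000 * 9.81 * 47)
  = 7500 / 461070
  = 0.01627 m^3/s = 16.27 L/s


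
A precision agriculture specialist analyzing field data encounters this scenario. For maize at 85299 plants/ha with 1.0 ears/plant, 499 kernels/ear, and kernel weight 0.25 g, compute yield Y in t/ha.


Y = density * ears * kernels * kw
  = 85299 * 1.0 * 499 * 0.25 g/ha
  = 10641050.25 g/ha
  = 10641.05 kg/ha = 10.64 t/ha


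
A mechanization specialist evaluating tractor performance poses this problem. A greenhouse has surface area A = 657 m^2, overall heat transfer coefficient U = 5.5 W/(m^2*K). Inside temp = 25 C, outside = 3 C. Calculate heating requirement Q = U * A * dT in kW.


dT = 25 - (3) = 22 K
Q = U * A * dT
  = 5.5 * 657 * 22
  = 79497 W = 79.50 kW


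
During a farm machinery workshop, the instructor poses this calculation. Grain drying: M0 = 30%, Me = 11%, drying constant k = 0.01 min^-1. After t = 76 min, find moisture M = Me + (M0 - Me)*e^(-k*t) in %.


M = Me + (M0 - Me) * e^(-k*t)
  = 11 + (30 - 11) * e^(-0.01*76)
  = 11 + 19 * e^(-0.760)
  = 11 + 19 * 0.46767
  = 11 + 8.8857
  = 19.89%


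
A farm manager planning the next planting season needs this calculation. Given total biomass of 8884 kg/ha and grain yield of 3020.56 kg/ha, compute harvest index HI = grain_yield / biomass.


HI = grain_yield / biomass
   = 3020.56 / 8884
   = 0.34


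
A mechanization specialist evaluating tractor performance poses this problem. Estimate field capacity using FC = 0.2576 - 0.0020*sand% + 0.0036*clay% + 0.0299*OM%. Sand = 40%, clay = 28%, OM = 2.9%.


FC = 0.2576 - 0.0020*40 + 0.0036*28 + 0.0299*2.9
   = 0.2576 - 0.0800 + 0.1008 + 0.0867
   = 0.3651


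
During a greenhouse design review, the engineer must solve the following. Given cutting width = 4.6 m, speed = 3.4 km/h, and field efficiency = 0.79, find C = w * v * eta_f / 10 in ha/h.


C = w * v * eta_f / 10
  = 4.6 * 3.4 * 0.79 / 10
  = 12.36 / 10
  = 1.24 ha/h


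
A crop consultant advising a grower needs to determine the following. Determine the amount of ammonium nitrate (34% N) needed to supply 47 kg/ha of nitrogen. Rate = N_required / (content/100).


Rate = N_required / (N_content / 100)
     = 47 / (34 / 100)
     = 47 / 0.34
     = 138.24 kg/ha


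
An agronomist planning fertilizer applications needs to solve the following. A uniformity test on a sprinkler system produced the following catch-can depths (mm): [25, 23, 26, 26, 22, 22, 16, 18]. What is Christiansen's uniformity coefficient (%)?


xbar = 178 / 8 = 22.250
sum|xi - xbar| = 22
CU = 100 * (1 - 22 / (8 * 22.250))
   = 100 * (1 - 0.1236)
   = 87.64%


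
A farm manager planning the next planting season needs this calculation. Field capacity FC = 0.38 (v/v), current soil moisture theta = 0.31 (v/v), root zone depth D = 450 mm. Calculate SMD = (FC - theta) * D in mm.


SMD = (FC - theta) * D
    = (0.38 - 0.31) * 450
    = 0.070 * 450
    = 31.50 mm


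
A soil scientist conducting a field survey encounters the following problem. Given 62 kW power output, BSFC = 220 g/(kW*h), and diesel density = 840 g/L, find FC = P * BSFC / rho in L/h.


FC = P * BSFC / rho_fuel
   = 62 * 220 / 840
   = 13640 / 840
   = 16.24 L/h


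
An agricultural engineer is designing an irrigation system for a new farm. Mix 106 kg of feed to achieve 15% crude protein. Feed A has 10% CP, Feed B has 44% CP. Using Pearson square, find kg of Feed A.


parts_A = CP_b - target = 44 - 15 = 29
parts_B = target - CP_a = 15 - 10 = 5
total_parts = 29 + 5 = 34
Feed A = 106 * 29 / 34 = 90.41 kg
Feed B = 106 * 5 / 34 = 15.59 kg

90.41 kg


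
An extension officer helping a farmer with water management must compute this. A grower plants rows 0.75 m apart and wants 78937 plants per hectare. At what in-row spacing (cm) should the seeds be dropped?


spacing = 10000 / (row_sp * density)
        = 10000 / (0.75 * 78937)
        = 10000 / 59202.75
        = 0.16891 m = 16.89 cm


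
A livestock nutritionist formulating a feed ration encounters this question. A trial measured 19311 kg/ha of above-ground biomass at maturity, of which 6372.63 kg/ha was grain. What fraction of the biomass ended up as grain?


HI = grain_yield / biomass
   = 6372.63 / 19311
   = 0.33


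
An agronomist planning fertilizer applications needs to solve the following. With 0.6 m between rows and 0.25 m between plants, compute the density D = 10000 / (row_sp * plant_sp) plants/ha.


D = 10000 / (row_sp * plant_sp)
  = 10000 / (0.6 * 0.25)
  = 10000 / 0.1500
  = 66666.67 plants/ha


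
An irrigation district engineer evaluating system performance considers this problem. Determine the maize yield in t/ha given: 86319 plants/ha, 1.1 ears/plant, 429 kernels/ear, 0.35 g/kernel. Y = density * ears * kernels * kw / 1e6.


Y = density * ears * kernels * kw
  = 86319 * 1.1 * 429 * 0.35 g/ha
  = 14256877.64 g/ha
  = 14256.88 kg/ha = 14.26 t/ha


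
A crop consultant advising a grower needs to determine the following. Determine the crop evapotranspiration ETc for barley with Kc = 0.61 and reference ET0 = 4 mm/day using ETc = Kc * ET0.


ETc = Kc * ET0
    = 0.61 * 4
    = 2.44 mm/day


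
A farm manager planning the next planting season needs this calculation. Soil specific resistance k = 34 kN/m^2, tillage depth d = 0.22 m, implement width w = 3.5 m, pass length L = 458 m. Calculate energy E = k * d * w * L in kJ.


E = k * d * w * L
  = 34 * 0.22 * 3.5 * 458
  = 11990.44 kJ


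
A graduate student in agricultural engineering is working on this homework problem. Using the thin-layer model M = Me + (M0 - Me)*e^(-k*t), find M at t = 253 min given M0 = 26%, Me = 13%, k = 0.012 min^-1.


M = Me + (M0 - Me) * e^(-k*t)
  = 13 + (26 - 13) * e^(-0.012*253)
  = 13 + 13 * e^(-3.036)
  = 13 + 13 * 0.04803
  = 13 + 0.6243
  = 13.62%


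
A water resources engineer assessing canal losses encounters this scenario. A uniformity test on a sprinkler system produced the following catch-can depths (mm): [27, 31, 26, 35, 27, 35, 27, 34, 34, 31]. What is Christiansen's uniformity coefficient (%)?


xbar = 307 / 10 = 30.700
sum|xi - xbar| = 31.600
CU = 100 * (1 - 31.600 / (10 * 30.700))
   = 100 * (1 - 0.1029)
   = 89.71%


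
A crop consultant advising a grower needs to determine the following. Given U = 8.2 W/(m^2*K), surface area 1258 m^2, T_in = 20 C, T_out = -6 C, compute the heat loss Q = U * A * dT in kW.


dT = 20 - (-6) = 26 K
Q = U * A * dT
  = 8.2 * 1258 * 26
  = 268205.60 W = 268.21 kW


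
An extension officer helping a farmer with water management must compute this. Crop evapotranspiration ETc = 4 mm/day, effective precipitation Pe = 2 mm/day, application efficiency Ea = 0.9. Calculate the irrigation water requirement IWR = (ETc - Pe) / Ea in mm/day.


IWR = (ETc - Pe) / Ea
    = (4 - 2) / 0.9
    = 2 / 0.9
    = 2.22 mm/day


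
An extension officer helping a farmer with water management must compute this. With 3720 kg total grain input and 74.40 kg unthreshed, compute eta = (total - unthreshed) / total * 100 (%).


eta = (total - unthreshed) / total * 100
    = (3720 - 74.40) / 3720 * 100
    = 3645.60 / 3720 * 100
    = 98%


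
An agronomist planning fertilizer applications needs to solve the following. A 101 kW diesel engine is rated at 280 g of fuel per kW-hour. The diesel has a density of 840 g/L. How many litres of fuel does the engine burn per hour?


FC = P * BSFC / rho_fuel
   = 101 * 280 / 840
   = 28280 / 840
   = 33.67 L/h


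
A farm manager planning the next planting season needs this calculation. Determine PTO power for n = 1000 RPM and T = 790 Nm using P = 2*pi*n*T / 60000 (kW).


P = 2*pi*n*T / 60000
  = 2*pi * 1000 * 790 / 60000
  = 4963716.39 / 60000
  = 82.73 kW


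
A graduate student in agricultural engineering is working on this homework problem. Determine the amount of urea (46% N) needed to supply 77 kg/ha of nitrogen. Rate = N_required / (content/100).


Rate = N_required / (N_content / 100)
     = 77 / (46 / 100)
     = 77 / 0.46
     = 167.39 kg/ha


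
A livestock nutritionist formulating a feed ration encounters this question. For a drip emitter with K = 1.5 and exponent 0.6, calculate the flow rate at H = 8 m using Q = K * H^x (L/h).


Q = K * H^x
  = 1.5 * 8^0.6
  = 1.5 * 3.4822
  = 5.22 L/h


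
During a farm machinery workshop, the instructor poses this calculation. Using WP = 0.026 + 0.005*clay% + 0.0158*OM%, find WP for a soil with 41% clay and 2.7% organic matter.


WP = 0.026 + 0.005*41 + 0.0158*2.7
   = 0.026 + 0.2050 + 0.0427
   = 0.2737


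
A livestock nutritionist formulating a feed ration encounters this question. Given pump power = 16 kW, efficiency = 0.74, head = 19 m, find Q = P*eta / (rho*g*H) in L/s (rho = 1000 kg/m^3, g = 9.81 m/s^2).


Q = (P * 1000 * eta) / (rho * g * H)
  = (16 * 1000 * 0.74) / (1000 * 9.81 * 19)
  = 11840 / 186390
  = 0.06352 m^3/s = 63.52 L/s


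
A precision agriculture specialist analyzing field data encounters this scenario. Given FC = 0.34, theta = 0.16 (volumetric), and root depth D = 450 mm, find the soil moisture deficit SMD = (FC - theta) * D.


SMD = (FC - theta) * D
    = (0.34 - 0.16) * 450
    = 0.180 * 450
    = 81 mm


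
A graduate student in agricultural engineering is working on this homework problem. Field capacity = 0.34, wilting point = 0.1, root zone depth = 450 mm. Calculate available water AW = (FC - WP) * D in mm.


AW = (FC - WP) * D
   = (0.34 - 0.1) * 450
   = 0.24 * 450
   = 108 mm


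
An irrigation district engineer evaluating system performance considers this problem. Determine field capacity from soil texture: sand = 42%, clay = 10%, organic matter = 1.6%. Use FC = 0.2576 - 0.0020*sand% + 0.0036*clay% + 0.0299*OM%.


FC = 0.2576 - 0.0020*42 + 0.0036*10 + 0.0299*1.6
   = 0.2576 - 0.0840 + 0.0360 + 0.0478
   = 0.2574


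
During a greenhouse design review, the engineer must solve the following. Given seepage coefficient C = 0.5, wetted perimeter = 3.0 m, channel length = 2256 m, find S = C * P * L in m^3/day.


S = C * P * L
  = 0.5 * 3.0 * 2256
  = 3384 m^3/day


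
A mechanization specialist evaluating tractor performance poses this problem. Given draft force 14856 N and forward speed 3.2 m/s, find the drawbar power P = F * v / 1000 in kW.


P = F * v / 1000
  = 14856 * 3.2 / 1000
  = 47539.20 / 1000
  = 47.54 kW


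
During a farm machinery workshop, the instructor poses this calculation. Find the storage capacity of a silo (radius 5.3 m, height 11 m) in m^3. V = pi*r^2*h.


V = pi * r^2 * h
  = pi * 5.3^2 * 11
  = pi * 28.09 * 11
  = 970.72 m^3


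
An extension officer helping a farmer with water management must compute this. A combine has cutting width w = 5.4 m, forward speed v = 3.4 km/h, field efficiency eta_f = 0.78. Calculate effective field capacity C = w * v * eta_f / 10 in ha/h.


C = w * v * eta_f / 10
  = 5.4 * 3.4 * 0.78 / 10
  = 14.32 / 10
  = 1.43 ha/h


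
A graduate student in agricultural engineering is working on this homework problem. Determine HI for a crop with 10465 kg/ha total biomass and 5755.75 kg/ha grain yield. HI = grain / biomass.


HI = grain_yield / biomass
   = 5755.75 / 10465
   = 0.55


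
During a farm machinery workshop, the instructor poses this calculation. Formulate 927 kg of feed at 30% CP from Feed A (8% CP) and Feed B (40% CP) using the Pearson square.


parts_A = CP_b - target = 40 - 30 = 10
parts_B = target - CP_a = 30 - 8 = 22
total_parts = 10 + 22 = 32
Feed A = 927 * 10 / 32 = 289.69 kg
Feed B = 927 * 22 / 32 = 637.31 kg

289.69 kg


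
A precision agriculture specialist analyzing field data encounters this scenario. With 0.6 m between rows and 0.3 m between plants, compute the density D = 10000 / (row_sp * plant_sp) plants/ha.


D = 10000 / (row_sp * plant_sp)
  = 10000 / (0.6 * 0.3)
  = 10000 / 0.1800
  = 55555.56 plants/ha


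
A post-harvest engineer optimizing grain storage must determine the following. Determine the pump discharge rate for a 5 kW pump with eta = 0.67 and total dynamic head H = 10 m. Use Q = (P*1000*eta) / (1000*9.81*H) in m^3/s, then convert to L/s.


Q = (P * 1000 * eta) / (rho * g * H)
  = (5 * 1000 * 0.67) / (1000 * 9.81 * 10)
  = 3350 / 98100
  = 0.03415 m^3/s = 34.15 L/s


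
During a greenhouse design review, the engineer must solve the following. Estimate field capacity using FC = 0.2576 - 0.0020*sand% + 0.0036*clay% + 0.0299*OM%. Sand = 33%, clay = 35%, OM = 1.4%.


FC = 0.2576 - 0.0020*33 + 0.0036*35 + 0.0299*1.4
   = 0.2576 - 0.0660 + 0.1260 + 0.0419
   = 0.3595


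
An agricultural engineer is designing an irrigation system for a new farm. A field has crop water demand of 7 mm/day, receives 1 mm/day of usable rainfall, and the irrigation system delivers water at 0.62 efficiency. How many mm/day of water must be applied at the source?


IWR = (ETc - Pe) / Ea
    = (7 - 1) / 0.62
    = 6 / 0.62
    = 9.68 mm/day


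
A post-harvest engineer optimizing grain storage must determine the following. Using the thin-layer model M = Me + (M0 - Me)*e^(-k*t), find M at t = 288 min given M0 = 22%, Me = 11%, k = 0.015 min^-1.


M = Me + (M0 - Me) * e^(-k*t)
  = 11 + (22 - 11) * e^(-0.015*288)
  = 11 + 11 * e^(-4.320)
  = 11 + 11 * 0.01330
  = 11 + 0.1463
  = 11.15%


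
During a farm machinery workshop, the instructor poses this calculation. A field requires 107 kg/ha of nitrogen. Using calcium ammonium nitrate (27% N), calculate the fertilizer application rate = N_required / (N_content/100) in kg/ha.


Rate = N_required / (N_content / 100)
     = 107 / (27 / 100)
     = 107 / 0.27
     = 396.30 kg/ha


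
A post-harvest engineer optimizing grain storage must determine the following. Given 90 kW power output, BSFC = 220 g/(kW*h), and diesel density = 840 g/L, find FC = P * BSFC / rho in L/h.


FC = P * BSFC / rho_fuel
   = 90 * 220 / 840
   = 19800 / 840
   = 23.57 L/h


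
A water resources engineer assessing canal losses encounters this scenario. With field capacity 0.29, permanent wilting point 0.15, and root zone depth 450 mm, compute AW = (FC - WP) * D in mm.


AW = (FC - WP) * D
   = (0.29 - 0.15) * 450
   = 0.14 * 450
   = 63 mm


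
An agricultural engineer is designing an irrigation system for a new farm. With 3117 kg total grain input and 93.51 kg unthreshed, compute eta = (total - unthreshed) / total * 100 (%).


eta = (total - unthreshed) / total * 100
    = (3117 - 93.51) / 3117 * 100
    = 3023.49 / 3117 * 100
    = 97%


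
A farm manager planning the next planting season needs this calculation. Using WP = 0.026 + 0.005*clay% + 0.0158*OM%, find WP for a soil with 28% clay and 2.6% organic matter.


WP = 0.026 + 0.005*28 + 0.0158*2.6
   = 0.026 + 0.1400 + 0.0411
   = 0.2071


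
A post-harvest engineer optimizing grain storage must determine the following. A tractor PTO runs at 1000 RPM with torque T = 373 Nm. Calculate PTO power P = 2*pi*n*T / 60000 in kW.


P = 2*pi*n*T / 60000
  = 2*pi * 1000 * 373 / 60000
  = 2343628.12 / 60000
  = 39.06 kW


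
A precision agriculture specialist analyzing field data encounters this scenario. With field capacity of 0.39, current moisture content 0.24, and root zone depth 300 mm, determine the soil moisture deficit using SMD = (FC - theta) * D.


SMD = (FC - theta) * D
    = (0.39 - 0.24) * 300
    = 0.150 * 300
    = 45 mm


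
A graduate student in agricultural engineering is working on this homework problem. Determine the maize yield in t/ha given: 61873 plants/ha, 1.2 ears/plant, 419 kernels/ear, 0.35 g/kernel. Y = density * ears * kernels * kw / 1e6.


Y = density * ears * kernels * kw
  = 61873 * 1.2 * 419 * 0.35 g/ha
  = 10888410.54 g/ha
  = 10888.41 kg/ha = 10.89 t/ha


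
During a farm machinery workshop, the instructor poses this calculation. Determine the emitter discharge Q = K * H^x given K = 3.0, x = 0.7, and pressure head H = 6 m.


Q = K * H^x
  = 3.0 * 6^0.7
  = 3.0 * 3.5051
  = 10.52 L/h


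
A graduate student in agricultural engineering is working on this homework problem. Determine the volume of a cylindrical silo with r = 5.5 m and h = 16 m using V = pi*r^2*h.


V = pi * r^2 * h
  = pi * 5.5^2 * 16
  = pi * 30.25 * 16
  = 1520.53 m^3
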